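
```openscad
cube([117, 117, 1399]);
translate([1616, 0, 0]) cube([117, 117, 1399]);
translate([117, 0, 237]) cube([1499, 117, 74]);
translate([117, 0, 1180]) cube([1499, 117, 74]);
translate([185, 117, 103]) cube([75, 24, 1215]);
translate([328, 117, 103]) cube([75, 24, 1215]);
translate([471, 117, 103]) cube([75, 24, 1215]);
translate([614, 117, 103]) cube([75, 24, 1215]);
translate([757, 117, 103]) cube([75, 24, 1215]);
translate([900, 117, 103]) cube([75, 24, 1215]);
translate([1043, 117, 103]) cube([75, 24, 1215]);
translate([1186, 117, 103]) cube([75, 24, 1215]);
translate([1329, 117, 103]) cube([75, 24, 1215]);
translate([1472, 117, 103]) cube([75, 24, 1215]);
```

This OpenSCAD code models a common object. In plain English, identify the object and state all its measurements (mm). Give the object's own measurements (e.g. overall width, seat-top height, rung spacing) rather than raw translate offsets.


A fence section. Two 117×117 mm posts, 1399 mm tall, stand on the floor with a clear span of 1499 mm between their inner faces. Two horizontal rails of 117×74 mm section span the gap between the posts with their undersides at z = 237 mm and z = 1180 mm, flush with the posts' −y face. 10 pickets, each 75 mm wide, 24 mm thick and 1215 mm tall, are fixed to the +y face of the rails with their bottoms at z = 103 mm, spaced across the span with a 68 mm gap after the −x post and between neighbouring pickets, with 69 mm left before the +x post.


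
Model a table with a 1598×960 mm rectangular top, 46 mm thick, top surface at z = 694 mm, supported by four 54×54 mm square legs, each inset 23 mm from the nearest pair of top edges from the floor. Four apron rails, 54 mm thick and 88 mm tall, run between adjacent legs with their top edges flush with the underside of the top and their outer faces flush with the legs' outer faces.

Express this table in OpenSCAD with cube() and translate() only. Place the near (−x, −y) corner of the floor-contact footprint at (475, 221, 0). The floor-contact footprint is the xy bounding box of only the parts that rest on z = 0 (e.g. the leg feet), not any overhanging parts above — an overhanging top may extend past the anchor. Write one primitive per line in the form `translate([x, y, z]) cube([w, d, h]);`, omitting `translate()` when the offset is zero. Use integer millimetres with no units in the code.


translate([452, 198, 648]) cube([1598, 960, 46]);
translate([475, 221, 0]) cube([54, 54, 648]);
translate([1973, 221, 0]) cube([54, 54, 648]);
translate([475, 1081, 0]) cube([54, 54, 648]);
translate([1973, 1081, 0]) cube([54, 54, 648]);
translate([529, 221, 560]) cube([1444, 54, 88]);
translate([529, 1081, 560]) cube([1444, 54, 88]);
translate([475, 275, 560]) cube([54, 806, 88]);
translate([1973, 275, 560]) cube([54, 806, 88]);


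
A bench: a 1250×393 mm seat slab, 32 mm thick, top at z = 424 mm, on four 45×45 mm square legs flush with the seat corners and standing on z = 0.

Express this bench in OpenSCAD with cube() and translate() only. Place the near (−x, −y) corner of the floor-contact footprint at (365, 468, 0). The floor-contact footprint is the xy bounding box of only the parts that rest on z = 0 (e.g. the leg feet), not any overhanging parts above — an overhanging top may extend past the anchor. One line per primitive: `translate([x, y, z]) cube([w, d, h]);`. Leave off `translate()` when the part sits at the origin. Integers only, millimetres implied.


// leg_h = 424 − 32 = 392
translate([365, 468, 392]) cube([1250, 393, 32]);
translate([365, 468, 0]) cube([45, 45, 392]);
translate([365, 816, 0]) cube([45, 45, 392]);
translate([1570, 468, 0]) cube([45, 45, 392]);
translate([1570, 816, 0]) cube([45, 45, 392]);


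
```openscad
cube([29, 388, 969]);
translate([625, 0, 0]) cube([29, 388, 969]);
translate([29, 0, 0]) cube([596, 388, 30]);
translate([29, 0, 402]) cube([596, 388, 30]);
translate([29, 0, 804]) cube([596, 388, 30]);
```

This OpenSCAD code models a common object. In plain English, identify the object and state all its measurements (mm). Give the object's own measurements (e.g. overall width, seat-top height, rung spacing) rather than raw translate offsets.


An open bookshelf. Two side panels, each 29 mm thick, 388 mm deep and 969 mm tall, stand 654 mm apart (outside-to-outside). Between them sit 3 shelves, each 30 mm thick and 388 mm deep, spanning the full gap between the sides. The bottom shelf rests on the floor (its underside at z = 0) and the clear gap between one shelf's top and the next shelf's underside is 372 mm.


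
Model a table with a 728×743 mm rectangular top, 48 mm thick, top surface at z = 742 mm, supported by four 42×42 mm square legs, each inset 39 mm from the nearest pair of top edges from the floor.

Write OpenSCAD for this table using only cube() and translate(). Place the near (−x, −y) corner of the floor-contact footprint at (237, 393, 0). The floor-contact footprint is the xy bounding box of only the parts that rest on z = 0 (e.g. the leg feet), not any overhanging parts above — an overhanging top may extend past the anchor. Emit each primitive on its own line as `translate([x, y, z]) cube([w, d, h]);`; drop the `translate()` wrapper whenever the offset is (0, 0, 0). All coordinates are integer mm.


// leg_h = 742 - 48 = 694
translate([198, 354, 694]) cube([728, 743, 48]);
translate([237, 393, 0]) cube([42, 42, 694]);
translate([845, 393, 0]) cube([42, 42, 694]);
translate([237, 1016, 0]) cube([42, 42, 694]);
translate([845, 1016, 0]) cube([42, 42, 694]);


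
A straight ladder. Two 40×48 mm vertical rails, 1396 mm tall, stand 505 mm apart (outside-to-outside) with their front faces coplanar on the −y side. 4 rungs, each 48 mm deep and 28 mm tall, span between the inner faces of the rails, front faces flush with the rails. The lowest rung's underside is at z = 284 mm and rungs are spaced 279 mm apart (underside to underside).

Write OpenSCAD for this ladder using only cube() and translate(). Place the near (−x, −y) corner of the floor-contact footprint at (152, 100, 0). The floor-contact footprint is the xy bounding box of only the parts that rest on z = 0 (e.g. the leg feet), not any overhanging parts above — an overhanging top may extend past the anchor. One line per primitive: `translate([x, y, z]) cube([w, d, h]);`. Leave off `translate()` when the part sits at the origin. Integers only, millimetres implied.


// rung span = 505 - 2*40 = 425
// rung[k] z = 284 + k*279
translate([152, 100, 0]) cube([40, 48, 1396]);
translate([617, 100, 0]) cube([40, 48, 1396]);
translate([192, 100, 284]) cube([425, 48, 28]);
translate([192, 100, 563]) cube([425, 48, 28]);
translate([192, 100, 842]) cube([425, 48, 28]);
translate([192, 100, 1121]) cube([425, 48, 28]);


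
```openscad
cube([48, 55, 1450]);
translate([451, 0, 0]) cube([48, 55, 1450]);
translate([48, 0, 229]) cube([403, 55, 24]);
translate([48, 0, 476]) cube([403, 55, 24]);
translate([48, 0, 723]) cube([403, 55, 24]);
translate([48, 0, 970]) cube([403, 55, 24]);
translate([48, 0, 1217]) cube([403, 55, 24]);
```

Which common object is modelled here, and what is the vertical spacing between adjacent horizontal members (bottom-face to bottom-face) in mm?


A ladder. The rung spacing is 247 mm.

Two tall 48×55 posts with 5 short bars between them — a ladder. Adjacent rungs sit at z = 229 and z = 476, so the spacing is 476 − 229 = 247 mm.


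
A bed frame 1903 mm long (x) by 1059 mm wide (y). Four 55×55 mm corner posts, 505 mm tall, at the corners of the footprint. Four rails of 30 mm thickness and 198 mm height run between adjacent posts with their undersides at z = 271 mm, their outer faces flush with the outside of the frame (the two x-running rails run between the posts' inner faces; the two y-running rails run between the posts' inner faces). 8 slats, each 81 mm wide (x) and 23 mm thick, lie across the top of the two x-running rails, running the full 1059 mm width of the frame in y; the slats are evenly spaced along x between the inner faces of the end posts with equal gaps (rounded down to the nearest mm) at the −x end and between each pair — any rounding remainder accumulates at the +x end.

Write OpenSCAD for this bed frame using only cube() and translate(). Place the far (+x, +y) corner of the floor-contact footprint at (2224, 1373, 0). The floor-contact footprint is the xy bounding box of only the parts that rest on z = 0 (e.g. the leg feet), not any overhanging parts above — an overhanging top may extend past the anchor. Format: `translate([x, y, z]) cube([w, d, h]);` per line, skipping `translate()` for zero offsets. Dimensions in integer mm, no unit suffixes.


translate([321, 314, 0]) cube([55, 55, 505]);
translate([321, 1318, 0]) cube([55, 55, 505]);
translate([2169, 314, 0]) cube([55, 55, 505]);
translate([2169, 1318, 0]) cube([55, 55, 505]);
translate([376, 314, 271]) cube([1793, 30, 198]);
translate([376, 1343, 271]) cube([1793, 30, 198]);
translate([321, 369, 271]) cube([30, 949, 198]);
translate([2194, 369, 271]) cube([30, 949, 198]);
translate([503, 314, 469]) cube([81, 1059, 23]);
translate([711, 314, 469]) cube([81, 1059, 23]);
translate([919, 314, 469]) cube([81, 1059, 23]);
translate([1127, 314, 469]) cube([81, 1059, 23]);
translate([1335, 314, 469]) cube([81, 1059, 23]);
translate([1543, 314, 469]) cube([81, 1059, 23]);
translate([1751, 314, 469]) cube([81, 1059, 23]);
translate([1959, 314, 469]) cube([81, 1059, 23]);


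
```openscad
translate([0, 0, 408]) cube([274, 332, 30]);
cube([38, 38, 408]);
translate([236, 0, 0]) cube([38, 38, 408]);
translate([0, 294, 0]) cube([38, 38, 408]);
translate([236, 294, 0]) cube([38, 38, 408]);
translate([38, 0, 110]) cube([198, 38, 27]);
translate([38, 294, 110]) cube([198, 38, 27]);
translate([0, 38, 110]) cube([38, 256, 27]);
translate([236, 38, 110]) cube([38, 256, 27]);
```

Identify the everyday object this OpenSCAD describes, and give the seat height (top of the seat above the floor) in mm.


A stool. The seat height is 438 mm.

A 274×332×30 slab at z = 408 on four corner posts — a stool. The seat top is 408 + 30 = 438 mm.


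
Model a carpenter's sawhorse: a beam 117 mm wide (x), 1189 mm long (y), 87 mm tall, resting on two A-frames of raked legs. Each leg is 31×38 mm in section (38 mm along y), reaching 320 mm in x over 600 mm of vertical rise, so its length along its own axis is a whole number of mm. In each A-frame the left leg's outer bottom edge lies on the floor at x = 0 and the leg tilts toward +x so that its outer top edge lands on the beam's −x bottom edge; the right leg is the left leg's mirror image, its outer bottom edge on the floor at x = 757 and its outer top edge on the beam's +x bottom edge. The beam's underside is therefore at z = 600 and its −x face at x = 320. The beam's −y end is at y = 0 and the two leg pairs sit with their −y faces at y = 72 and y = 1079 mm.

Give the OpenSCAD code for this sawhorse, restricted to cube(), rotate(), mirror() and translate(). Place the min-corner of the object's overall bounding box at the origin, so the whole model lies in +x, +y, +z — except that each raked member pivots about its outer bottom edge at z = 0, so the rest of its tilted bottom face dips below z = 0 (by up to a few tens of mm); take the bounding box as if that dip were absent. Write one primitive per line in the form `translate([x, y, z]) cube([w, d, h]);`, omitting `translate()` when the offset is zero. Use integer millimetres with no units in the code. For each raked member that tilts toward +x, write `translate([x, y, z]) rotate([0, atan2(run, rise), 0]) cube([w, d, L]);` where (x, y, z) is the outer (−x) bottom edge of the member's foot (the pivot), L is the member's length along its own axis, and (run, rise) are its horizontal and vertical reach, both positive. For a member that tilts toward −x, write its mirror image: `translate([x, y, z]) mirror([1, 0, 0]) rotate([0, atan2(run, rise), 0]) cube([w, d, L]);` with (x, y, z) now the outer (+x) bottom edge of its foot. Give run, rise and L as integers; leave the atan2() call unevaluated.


translate([320, 0, 600]) cube([117, 1189, 87]);
translate([0, 72, 0]) rotate([0, atan2(320, 600), 0]) cube([31, 38, 680]);
translate([757, 72, 0]) mirror([1, 0, 0]) rotate([0, atan2(320, 600), 0]) cube([31, 38, 680]);
translate([0, 1079, 0]) rotate([0, atan2(320, 600), 0]) cube([31, 38, 680]);
translate([757, 1079, 0]) mirror([1, 0, 0]) rotate([0, atan2(320, 600), 0]) cube([31, 38, 680]);


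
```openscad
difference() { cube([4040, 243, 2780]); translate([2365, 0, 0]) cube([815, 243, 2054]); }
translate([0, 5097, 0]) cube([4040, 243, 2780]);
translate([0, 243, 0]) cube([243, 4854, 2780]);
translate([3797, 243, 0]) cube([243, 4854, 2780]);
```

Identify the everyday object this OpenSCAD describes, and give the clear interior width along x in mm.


A single room. The interior width is 3554 mm.

Four walls enclosing a rectangle with a door in the front wall — a room. Outside width 4040 minus two 243 mm walls gives 3554 mm.


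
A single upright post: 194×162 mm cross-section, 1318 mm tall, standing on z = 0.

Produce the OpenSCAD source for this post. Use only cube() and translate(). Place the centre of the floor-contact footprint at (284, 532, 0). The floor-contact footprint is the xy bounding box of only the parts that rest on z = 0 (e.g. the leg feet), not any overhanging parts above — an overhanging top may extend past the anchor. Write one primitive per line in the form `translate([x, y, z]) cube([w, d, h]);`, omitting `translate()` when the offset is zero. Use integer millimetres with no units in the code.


translate([187, 451, 0]) cube([194, 162, 1318]);


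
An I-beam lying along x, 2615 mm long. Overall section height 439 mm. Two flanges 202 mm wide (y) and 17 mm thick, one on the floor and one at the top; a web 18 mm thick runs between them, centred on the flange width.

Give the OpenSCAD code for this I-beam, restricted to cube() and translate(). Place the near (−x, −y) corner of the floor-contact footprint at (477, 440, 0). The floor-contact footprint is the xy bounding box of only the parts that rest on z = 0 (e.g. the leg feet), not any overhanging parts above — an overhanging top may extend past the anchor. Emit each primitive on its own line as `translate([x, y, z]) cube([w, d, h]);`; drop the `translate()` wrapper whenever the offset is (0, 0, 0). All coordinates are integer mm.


translate([477, 440, 0]) cube([2615, 202, 17]);
translate([477, 532, 17]) cube([2615, 18, 405]);
translate([477, 440, 422]) cube([2615, 202, 17]);


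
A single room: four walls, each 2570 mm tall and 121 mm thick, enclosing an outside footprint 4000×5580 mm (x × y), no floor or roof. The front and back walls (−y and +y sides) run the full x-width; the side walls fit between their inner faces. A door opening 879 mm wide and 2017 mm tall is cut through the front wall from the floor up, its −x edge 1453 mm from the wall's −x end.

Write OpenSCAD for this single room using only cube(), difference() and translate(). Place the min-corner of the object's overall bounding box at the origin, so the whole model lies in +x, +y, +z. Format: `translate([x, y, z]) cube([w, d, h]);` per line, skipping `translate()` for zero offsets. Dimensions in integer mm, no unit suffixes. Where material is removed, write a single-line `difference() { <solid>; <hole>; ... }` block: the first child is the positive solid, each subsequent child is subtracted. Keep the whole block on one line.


difference() { cube([4000, 121, 2570]); translate([1453, 0, 0]) cube([879, 121, 2017]); }
translate([0, 5459, 0]) cube([4000, 121, 2570]);
translate([0, 121, 0]) cube([121, 5338, 2570]);
translate([3879, 121, 0]) cube([121, 5338, 2570]);


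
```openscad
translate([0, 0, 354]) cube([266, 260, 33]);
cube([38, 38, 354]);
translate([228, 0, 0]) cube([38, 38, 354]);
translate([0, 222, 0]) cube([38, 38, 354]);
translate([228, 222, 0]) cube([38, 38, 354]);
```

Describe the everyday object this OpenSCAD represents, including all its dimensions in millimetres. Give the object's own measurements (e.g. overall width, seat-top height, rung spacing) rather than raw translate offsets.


A four-legged stool. The seat is a 266×260×33 mm slab whose top surface is at z = 387 mm; four square legs, each 38×38 mm in cross-section, run from the floor (z = 0) to the underside of the seat, each flush with a corner of the seat.


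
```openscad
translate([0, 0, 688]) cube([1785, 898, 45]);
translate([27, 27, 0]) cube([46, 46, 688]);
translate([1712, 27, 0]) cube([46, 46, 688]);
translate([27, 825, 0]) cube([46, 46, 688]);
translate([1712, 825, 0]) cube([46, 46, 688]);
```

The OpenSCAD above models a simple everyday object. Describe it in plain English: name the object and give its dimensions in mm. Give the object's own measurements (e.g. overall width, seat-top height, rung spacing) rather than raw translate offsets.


A table: top 1785 mm (x) × 898 mm (y), 45 mm thick, upper face at z = 733 mm, on four 46×46 mm square legs, each inset 27 mm from the nearest pair of top edges from z = 0 to the bottom of the top.


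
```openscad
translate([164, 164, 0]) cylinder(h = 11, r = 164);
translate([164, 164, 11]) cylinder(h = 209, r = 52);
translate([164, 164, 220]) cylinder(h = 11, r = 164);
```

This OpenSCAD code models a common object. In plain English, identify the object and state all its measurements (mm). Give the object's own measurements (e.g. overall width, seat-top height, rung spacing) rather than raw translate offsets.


A spool: two coaxial disc flanges of radius 164 mm and thickness 11 mm, joined by a core cylinder of radius 52 mm and height 209 mm. The lower flange rests on z = 0 and the three cylinders share a vertical axis.


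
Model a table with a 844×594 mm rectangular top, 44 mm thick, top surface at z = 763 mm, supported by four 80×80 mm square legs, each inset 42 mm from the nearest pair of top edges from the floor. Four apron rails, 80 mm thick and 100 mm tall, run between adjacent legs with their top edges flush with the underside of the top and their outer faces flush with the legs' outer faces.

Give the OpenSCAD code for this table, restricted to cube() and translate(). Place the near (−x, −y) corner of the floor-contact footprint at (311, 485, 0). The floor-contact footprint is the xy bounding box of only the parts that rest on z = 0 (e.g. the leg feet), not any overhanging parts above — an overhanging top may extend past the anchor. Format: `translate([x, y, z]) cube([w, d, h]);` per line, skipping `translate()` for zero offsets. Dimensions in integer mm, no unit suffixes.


translate([269, 443, 719]) cube([844, 594, 44]);
translate([311, 485, 0]) cube([80, 80, 719]);
translate([991, 485, 0]) cube([80, 80, 719]);
translate([311, 915, 0]) cube([80, 80, 719]);
translate([991, 915, 0]) cube([80, 80, 719]);
translate([391, 485, 619]) cube([600, 80, 100]);
translate([391, 915, 619]) cube([600, 80, 100]);
translate([311, 565, 619]) cube([80, 350, 100]);
translate([991, 565, 619]) cube([80, 350, 100]);


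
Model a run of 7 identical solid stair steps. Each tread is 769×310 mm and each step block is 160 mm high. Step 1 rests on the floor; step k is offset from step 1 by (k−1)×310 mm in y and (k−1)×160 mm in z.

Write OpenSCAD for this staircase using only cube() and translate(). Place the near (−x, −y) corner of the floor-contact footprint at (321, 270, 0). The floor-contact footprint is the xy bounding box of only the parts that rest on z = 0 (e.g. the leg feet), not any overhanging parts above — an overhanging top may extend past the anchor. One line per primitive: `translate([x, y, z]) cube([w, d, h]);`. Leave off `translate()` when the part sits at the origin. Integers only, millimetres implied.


translate([321, 270, 0]) cube([769, 310, 160]);
translate([321, 580, 160]) cube([769, 310, 160]);
translate([321, 890, 320]) cube([769, 310, 160]);
translate([321, 1200, 480]) cube([769, 310, 160]);
translate([321, 1510, 640]) cube([769, 310, 160]);
translate([321, 1820, 800]) cube([769, 310, 160]);
translate([321, 2130, 960]) cube([769, 310, 160]);


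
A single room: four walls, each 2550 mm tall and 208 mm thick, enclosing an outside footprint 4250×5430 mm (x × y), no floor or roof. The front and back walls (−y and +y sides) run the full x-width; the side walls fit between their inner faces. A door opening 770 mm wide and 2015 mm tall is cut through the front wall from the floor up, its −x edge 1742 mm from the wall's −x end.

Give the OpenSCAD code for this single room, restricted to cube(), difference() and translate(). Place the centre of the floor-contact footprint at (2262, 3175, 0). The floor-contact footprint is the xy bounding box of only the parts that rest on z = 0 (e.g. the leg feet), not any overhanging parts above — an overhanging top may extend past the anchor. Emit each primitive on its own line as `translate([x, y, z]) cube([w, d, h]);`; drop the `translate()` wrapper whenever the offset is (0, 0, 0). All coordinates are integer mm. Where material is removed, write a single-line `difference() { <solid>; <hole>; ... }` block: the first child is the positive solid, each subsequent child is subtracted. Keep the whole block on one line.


difference() { translate([137, 460, 0]) cube([4250, 208, 2550]); translate([1879, 460, 0]) cube([770, 208, 2015]); }
translate([137, 5682, 0]) cube([4250, 208, 2550]);
translate([137, 668, 0]) cube([208, 5014, 2550]);
translate([4179, 668, 0]) cube([208, 5014, 2550]);


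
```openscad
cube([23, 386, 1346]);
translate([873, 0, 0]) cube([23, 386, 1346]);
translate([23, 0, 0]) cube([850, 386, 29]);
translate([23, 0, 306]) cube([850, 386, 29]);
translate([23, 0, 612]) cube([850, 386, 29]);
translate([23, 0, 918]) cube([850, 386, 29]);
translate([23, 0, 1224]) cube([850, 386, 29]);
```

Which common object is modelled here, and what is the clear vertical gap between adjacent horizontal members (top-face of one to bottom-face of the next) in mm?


A bookshelf. The clear shelf gap is 277 mm.

Two tall side panels with 5 horizontal boards between them — a bookshelf. The first two shelf undersides are at z = 0 and z = 306; with shelf thickness 29, the clear gap is 306 − 0 − 29 = 277 mm.


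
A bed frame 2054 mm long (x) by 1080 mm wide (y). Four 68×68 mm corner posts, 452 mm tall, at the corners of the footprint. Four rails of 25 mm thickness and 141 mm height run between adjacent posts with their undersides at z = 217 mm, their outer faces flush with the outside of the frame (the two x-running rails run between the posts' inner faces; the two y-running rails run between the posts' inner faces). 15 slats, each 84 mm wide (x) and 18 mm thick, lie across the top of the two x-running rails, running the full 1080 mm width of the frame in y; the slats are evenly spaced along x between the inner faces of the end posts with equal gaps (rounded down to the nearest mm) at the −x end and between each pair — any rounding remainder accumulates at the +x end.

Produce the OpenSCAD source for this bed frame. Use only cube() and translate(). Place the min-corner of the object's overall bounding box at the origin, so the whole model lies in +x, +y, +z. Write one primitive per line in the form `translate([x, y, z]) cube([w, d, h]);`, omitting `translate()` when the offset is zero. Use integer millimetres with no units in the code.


cube([68, 68, 452]);
translate([0, 1012, 0]) cube([68, 68, 452]);
translate([1986, 0, 0]) cube([68, 68, 452]);
translate([1986, 1012, 0]) cube([68, 68, 452]);
translate([68, 0, 217]) cube([1918, 25, 141]);
translate([68, 1055, 217]) cube([1918, 25, 141]);
translate([0, 68, 217]) cube([25, 944, 141]);
translate([2029, 68, 217]) cube([25, 944, 141]);
translate([109, 0, 358]) cube([84, 1080, 18]);
translate([234, 0, 358]) cube([84, 1080, 18]);
translate([359, 0, 358]) cube([84, 1080, 18]);
translate([484, 0, 358]) cube([84, 1080, 18]);
translate([609, 0, 358]) cube([84, 1080, 18]);
translate([734, 0, 358]) cube([84, 1080, 18]);
translate([859, 0, 358]) cube([84, 1080, 18]);
translate([984, 0, 358]) cube([84, 1080, 18]);
translate([1109, 0, 358]) cube([84, 1080, 18]);
translate([1234, 0, 358]) cube([84, 1080, 18]);
translate([1359, 0, 358]) cube([84, 1080, 18]);
translate([1484, 0, 358]) cube([84, 1080, 18]);
translate([1609, 0, 358]) cube([84, 1080, 18]);
translate([1734, 0, 358]) cube([84, 1080, 18]);
translate([1859, 0, 358]) cube([84, 1080, 18]);


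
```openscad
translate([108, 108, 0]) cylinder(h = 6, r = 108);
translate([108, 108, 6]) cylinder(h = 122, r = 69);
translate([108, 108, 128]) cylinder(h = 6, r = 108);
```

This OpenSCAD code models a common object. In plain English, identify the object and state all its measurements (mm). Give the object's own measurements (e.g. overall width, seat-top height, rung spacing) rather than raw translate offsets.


A spool: two coaxial disc flanges of radius 108 mm and thickness 6 mm, joined by a core cylinder of radius 69 mm and height 122 mm. The lower flange rests on z = 0 and the three cylinders share a vertical axis.


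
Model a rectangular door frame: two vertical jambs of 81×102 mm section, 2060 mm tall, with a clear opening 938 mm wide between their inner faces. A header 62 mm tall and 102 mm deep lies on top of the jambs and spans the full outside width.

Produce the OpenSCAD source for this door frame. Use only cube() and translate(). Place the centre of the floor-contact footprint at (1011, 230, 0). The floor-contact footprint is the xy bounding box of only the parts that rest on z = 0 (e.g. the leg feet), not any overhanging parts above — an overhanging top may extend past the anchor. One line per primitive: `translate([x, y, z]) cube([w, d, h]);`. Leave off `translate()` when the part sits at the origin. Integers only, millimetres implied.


translate([461, 179, 0]) cube([81, 102, 2060]);
translate([1480, 179, 0]) cube([81, 102, 2060]);
translate([461, 179, 2060]) cube([1100, 102, 62]);


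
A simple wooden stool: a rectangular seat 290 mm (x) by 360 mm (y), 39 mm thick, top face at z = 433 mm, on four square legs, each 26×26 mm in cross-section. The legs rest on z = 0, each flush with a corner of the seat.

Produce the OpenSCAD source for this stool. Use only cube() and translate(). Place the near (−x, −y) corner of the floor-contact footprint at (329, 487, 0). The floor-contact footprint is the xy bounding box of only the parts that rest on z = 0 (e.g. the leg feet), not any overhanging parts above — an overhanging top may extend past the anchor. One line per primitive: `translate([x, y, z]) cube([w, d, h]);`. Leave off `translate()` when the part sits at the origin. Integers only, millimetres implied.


// leg_h = 433 - 39 = 394
translate([329, 487, 394]) cube([290, 360, 39]);
translate([329, 487, 0]) cube([26, 26, 394]);
translate([593, 487, 0]) cube([26, 26, 394]);
translate([329, 821, 0]) cube([26, 26, 394]);
translate([593, 821, 0]) cube([26, 26, 394]);


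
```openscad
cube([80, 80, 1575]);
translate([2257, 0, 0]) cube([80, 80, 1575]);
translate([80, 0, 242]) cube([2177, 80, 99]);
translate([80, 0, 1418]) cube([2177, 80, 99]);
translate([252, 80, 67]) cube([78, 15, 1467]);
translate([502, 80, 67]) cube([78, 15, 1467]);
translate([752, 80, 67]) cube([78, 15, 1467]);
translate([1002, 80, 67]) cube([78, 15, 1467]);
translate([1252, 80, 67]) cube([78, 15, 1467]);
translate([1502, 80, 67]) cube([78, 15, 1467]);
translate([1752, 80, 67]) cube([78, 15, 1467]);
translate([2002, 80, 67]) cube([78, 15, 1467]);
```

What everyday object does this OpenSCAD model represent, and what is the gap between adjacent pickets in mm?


A fence section. The picket gap is 172 mm.

Two posts, two rails, 8 pickets — a fence section. Span 2177 mm holds 8 pickets of 78 mm with 9 equal gaps: ⌊(2177 − 8·78) / 9⌋ = 172 mm.


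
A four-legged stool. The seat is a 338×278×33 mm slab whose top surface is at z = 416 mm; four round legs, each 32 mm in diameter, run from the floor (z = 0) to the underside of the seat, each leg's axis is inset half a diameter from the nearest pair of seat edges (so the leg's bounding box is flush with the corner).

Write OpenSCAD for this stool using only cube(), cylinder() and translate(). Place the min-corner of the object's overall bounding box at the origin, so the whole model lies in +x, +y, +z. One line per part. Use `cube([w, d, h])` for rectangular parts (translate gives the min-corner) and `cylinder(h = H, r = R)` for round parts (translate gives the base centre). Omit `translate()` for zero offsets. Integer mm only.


translate([0, 0, 383]) cube([338, 278, 33]);
translate([16, 16, 0]) cylinder(h = 383, r = 16);
translate([322, 16, 0]) cylinder(h = 383, r = 16);
translate([16, 262, 0]) cylinder(h = 383, r = 16);
translate([322, 262, 0]) cylinder(h = 383, r = 16);


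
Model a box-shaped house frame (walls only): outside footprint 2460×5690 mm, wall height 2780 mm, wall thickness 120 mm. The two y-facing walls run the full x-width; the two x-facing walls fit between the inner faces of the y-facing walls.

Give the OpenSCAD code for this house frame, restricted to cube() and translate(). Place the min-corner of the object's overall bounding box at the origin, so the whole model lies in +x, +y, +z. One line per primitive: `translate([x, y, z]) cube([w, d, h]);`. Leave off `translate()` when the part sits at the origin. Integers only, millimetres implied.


cube([2460, 120, 2780]);
translate([0, 5570, 0]) cube([2460, 120, 2780]);
translate([0, 120, 0]) cube([120, 5450, 2780]);
translate([2340, 120, 0]) cube([120, 5450, 2780]);


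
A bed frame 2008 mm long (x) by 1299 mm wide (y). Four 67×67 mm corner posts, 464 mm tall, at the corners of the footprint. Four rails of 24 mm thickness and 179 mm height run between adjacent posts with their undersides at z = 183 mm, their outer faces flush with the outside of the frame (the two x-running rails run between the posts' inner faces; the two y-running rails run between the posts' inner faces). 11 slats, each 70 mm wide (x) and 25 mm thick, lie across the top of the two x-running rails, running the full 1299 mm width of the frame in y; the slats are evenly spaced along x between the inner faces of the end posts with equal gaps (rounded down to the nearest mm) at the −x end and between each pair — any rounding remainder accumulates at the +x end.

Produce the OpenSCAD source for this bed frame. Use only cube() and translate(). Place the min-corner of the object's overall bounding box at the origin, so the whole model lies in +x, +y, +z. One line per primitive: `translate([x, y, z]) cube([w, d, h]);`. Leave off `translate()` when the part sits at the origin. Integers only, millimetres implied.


cube([67, 67, 464]);
translate([0, 1232, 0]) cube([67, 67, 464]);
translate([1941, 0, 0]) cube([67, 67, 464]);
translate([1941, 1232, 0]) cube([67, 67, 464]);
translate([67, 0, 183]) cube([1874, 24, 179]);
translate([67, 1275, 183]) cube([1874, 24, 179]);
translate([0, 67, 183]) cube([24, 1165, 179]);
translate([1984, 67, 183]) cube([24, 1165, 179]);
translate([159, 0, 362]) cube([70, 1299, 25]);
translate([321, 0, 362]) cube([70, 1299, 25]);
translate([483, 0, 362]) cube([70, 1299, 25]);
translate([645, 0, 362]) cube([70, 1299, 25]);
translate([807, 0, 362]) cube([70, 1299, 25]);
translate([969, 0, 362]) cube([70, 1299, 25]);
translate([1131, 0, 362]) cube([70, 1299, 25]);
translate([1293, 0, 362]) cube([70, 1299, 25]);
translate([1455, 0, 362]) cube([70, 1299, 25]);
translate([1617, 0, 362]) cube([70, 1299, 25]);
translate([1779, 0, 362]) cube([70, 1299, 25]);


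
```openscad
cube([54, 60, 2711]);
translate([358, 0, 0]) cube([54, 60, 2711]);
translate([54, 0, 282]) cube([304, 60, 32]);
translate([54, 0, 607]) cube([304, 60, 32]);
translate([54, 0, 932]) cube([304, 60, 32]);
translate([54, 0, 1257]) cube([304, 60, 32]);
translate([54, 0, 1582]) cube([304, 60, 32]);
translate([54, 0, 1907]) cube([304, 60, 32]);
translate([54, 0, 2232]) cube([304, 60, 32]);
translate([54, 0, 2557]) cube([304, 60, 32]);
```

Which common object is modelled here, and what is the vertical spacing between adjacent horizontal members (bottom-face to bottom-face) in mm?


A ladder. The rung spacing is 325 mm.

Two tall 54×60 posts with 8 short bars between them — a ladder. Adjacent rungs sit at z = 282 and z = 607, so the spacing is 607 − 282 = 325 mm.


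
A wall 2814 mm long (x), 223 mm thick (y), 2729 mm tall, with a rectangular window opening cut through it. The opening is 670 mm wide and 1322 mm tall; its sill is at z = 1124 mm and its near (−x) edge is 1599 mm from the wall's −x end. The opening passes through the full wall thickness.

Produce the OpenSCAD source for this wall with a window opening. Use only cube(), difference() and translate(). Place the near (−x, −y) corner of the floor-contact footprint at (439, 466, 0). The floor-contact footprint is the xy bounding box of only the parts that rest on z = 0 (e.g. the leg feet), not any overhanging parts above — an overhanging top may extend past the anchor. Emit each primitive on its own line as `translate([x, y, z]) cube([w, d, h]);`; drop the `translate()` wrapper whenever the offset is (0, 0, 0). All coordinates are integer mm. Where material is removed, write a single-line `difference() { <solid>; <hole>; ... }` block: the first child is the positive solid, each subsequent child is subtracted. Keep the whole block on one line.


difference() { translate([439, 466, 0]) cube([2814, 223, 2729]); translate([2038, 466, 1124]) cube([670, 223, 1322]); }


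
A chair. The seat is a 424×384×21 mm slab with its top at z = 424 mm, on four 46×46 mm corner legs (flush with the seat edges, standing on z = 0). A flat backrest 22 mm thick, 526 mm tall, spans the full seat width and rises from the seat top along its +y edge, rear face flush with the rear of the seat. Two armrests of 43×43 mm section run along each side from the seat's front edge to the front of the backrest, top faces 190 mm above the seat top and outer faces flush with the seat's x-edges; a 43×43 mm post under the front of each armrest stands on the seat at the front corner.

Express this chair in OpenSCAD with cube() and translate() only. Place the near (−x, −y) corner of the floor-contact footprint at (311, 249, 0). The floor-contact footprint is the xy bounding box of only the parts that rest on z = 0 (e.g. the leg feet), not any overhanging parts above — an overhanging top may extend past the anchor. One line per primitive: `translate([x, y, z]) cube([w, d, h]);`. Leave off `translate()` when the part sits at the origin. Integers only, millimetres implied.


// leg_h = 424 - 21 = 403
// arm post h = 190 - 43 = 147
translate([311, 249, 403]) cube([424, 384, 21]);
translate([311, 249, 0]) cube([46, 46, 403]);
translate([689, 249, 0]) cube([46, 46, 403]);
translate([311, 587, 0]) cube([46, 46, 403]);
translate([689, 587, 0]) cube([46, 46, 403]);
translate([311, 611, 424]) cube([424, 22, 526]);
translate([311, 249, 571]) cube([43, 362, 43]);
translate([692, 249, 571]) cube([43, 362, 43]);
translate([311, 249, 424]) cube([43, 43, 147]);
translate([692, 249, 424]) cube([43, 43, 147]);


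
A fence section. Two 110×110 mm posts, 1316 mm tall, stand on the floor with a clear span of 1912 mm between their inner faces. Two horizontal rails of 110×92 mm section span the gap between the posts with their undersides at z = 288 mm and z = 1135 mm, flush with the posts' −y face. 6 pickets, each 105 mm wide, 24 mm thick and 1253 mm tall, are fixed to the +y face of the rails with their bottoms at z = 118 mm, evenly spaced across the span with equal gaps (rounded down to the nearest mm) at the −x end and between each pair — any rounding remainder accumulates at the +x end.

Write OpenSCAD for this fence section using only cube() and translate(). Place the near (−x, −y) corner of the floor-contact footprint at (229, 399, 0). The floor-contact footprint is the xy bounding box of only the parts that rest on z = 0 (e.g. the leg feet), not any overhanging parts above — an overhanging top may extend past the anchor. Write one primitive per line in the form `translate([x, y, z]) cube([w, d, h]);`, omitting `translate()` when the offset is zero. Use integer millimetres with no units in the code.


translate([229, 399, 0]) cube([110, 110, 1316]);
translate([2251, 399, 0]) cube([110, 110, 1316]);
translate([339, 399, 288]) cube([1912, 110, 92]);
translate([339, 399, 1135]) cube([1912, 110, 92]);
translate([522, 509, 118]) cube([105, 24, 1253]);
translate([810, 509, 118]) cube([105, 24, 1253]);
translate([1098, 509, 118]) cube([105, 24, 1253]);
translate([1386, 509, 118]) cube([105, 24, 1253]);
translate([1674, 509, 118]) cube([105, 24, 1253]);
translate([1962, 509, 118]) cube([105, 24, 1253]);


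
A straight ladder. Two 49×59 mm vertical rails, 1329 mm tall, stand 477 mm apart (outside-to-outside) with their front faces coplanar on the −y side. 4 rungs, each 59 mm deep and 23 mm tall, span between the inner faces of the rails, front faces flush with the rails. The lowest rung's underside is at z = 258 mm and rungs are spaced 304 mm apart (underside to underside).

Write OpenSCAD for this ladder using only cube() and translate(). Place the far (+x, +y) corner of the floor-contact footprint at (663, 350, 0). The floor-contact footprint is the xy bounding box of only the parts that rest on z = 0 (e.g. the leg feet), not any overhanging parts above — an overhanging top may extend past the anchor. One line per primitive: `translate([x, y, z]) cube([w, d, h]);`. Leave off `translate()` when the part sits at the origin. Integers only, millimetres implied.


translate([186, 291, 0]) cube([49, 59, 1329]);
translate([614, 291, 0]) cube([49, 59, 1329]);
translate([235, 291, 258]) cube([379, 59, 23]);
translate([235, 291, 562]) cube([379, 59, 23]);
translate([235, 291, 866]) cube([379, 59, 23]);
translate([235, 291, 1170]) cube([379, 59, 23]);


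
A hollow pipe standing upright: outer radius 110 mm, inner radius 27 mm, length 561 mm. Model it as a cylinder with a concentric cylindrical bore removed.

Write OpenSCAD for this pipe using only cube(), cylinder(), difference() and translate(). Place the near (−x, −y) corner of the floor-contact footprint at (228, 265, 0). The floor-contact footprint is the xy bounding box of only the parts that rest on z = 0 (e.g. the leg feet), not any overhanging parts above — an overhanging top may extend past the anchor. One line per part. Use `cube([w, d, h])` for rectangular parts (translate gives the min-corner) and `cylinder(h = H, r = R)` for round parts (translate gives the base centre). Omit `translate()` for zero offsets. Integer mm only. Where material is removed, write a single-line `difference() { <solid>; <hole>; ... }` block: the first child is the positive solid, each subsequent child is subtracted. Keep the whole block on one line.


difference() { translate([338, 375, 0]) cylinder(h = 561, r = 110); translate([338, 375, 0]) cylinder(h = 561, r = 27); }


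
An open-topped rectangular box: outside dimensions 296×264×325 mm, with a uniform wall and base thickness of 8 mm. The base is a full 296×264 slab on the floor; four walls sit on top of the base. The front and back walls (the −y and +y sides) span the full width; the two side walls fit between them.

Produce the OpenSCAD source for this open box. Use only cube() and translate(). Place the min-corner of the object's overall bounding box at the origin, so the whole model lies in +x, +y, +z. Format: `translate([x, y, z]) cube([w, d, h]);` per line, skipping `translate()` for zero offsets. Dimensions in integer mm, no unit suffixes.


cube([296, 264, 8]);
translate([0, 0, 8]) cube([296, 8, 317]);
translate([0, 256, 8]) cube([296, 8, 317]);
translate([0, 8, 8]) cube([8, 248, 317]);
translate([288, 8, 8]) cube([8, 248, 317]);


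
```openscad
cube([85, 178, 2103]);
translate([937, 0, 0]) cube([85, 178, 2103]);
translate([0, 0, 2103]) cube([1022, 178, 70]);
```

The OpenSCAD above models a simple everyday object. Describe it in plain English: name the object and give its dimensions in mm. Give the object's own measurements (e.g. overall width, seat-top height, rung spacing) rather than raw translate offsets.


A door frame. The clear opening is 852 mm wide and 2103 mm high. Two 85 mm wide jambs, 178 mm deep, stand either side of the opening from the floor to the top of the opening. A 70 mm thick head sits across the top of both jambs, spanning the full outside width of the frame.
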